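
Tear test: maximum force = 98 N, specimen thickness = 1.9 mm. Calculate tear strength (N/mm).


Tear strength = force / thickness
Tear = 98 / 1.9 = 51.6 N/mm


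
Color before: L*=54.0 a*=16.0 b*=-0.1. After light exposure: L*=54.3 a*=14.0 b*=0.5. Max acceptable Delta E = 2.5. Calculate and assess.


dL = 0.3, da = -2.0, db = 0.6
dE = sqrt((0.3)^2 + (-2.0)^2 + (0.6)^2) = 2.11
Max = 2.5
Passes: Yes


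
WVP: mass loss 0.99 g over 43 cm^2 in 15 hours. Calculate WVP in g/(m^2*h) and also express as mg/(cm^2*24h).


WVP = 15.35 g/(m^2*h)
Daily rate = 36.84 mg/(cm^2*24h)


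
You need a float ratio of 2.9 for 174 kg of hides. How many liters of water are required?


504.6 L


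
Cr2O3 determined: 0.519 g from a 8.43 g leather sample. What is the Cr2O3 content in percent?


Cr2O3% = 0.519 / 8.43 x 100
Cr2O3% = 6.16%


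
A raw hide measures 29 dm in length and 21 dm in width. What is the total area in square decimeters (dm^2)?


609 dm^2


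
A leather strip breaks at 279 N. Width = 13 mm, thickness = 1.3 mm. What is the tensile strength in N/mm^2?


Cross-sectional area = 13 x 1.3 = 16.9 mm^2
Tensile strength = 279 / 16.9 = 16.51 N/mm^2


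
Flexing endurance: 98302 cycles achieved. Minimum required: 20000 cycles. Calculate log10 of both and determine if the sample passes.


log10(98302) = 4.99
log10(20000) = 4.30
Passes: Yes


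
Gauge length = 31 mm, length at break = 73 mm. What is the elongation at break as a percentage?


135.5%


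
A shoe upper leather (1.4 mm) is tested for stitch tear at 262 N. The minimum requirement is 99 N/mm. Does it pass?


STS = 262 / 1.4 = 187.1 N/mm
Minimum required: 99 N/mm
Passes: Yes


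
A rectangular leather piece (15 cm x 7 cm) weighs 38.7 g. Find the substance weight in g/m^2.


Area = 15 x 7 = 105 cm^2
SW = 38.7 / 105 x 10000 = 3685.7 g/m^2


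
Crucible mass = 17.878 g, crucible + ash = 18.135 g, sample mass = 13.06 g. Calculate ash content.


Ash mass = 0.257 g
Ash content = 1.97%


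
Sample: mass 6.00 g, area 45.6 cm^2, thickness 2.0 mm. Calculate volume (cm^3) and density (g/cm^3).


Volume = 9.120 cm^3
Density = 0.658 g/cm^3


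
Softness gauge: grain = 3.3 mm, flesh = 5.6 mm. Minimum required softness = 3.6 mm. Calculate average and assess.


Average = (3.3 + 5.6) / 2 = 4.45 mm
Minimum = 3.6 mm
Meets requirement: Yes


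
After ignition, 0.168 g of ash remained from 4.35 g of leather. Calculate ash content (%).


Ash% = 0.168 / 4.35 x 100
Ash% = 3.86%


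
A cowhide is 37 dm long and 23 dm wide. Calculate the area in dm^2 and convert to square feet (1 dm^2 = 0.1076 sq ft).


Area = 37 x 23 = 851 dm^2
Conversion: 851 x 0.1076 = 91.57 sq ft


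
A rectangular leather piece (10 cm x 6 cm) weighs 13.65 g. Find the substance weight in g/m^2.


2275.0 g/m^2


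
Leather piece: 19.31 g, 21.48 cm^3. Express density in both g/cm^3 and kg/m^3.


Density = 19.31 / 21.48 = 0.899 g/cm^3
Convert: 0.899 x 1000 = 899 kg/m^3


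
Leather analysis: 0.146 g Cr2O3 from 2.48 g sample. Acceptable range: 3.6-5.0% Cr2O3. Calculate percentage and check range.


Cr2O3% = 0.146 / 2.48 x 100 = 5.89%
Acceptable range: 3.6 to 5.0%
Within range: No


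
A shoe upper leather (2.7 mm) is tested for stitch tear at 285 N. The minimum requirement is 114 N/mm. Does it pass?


STS = 285 / 2.7 = 105.6 N/mm
Minimum required: 114 N/mm
Passes: No


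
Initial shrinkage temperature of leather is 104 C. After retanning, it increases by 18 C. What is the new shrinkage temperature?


122 C

New Ts = 104 + 18 = 122 C


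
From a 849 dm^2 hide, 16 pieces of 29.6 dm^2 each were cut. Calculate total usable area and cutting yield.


Usable area = 473.6 dm^2
Yield = 55.8%


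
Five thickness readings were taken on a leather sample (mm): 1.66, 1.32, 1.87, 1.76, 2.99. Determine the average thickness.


1.92 mm

Sum = 1.66 + 1.32 + 1.87 + 1.76 + 2.99 = 9.60
Average = 9.60 / 5 = 1.92 mm


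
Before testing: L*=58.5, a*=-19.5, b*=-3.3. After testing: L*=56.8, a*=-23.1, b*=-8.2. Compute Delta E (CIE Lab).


dL = 56.8 - 58.5 = -1.7
da = -23.1 - (-19.5) = -3.6
db = -8.2 - (-3.3) = -4.9
dE = sqrt((-1.7)^2 + (-3.6)^2 + (-4.9)^2) = 6.31


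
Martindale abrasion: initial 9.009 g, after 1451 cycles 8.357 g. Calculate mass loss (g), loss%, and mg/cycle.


Loss = 9.009 - 8.357 = 0.652 g
Loss% = 0.652 / 9.009 x 100 = 7.24%
Rate = 0.652 / 1451 x 1000 = 0.449 mg/cycle


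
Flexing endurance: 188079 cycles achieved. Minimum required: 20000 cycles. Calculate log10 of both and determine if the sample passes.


log10(188079) = 5.27
log10(20000) = 4.30
Passes: Yes


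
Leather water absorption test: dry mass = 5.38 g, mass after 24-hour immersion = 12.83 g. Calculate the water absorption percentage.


138.5%


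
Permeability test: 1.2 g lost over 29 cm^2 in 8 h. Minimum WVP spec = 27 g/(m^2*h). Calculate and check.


WVP = 51.72 g/(m^2*h)
Meets specification: Yes

WVP = 1.2 / (29 x 8) x 10000 = 51.72 g/(m^2*h)
Minimum: 27 g/(m^2*h)
Meets spec: Yes


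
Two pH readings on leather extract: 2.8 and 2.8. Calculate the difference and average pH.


Difference = |2.8 - 2.8| = 0.0
Average = (2.8 + 2.8) / 2 = 2.80


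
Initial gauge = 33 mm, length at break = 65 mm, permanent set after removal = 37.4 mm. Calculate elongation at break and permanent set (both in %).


Elongation at break = 97.0%
Permanent set = 13.3%


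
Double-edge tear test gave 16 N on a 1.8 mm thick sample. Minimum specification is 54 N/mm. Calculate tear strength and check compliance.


Tear strength = 16 / 1.8 = 8.9 N/mm
Required minimum = 54 N/mm
Compliant: No


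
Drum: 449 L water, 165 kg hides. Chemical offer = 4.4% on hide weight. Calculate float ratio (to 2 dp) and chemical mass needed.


Float ratio = 449 / 165 = 2.72
Chemical = 165 x 4.4 / 100 = 7.26 kg


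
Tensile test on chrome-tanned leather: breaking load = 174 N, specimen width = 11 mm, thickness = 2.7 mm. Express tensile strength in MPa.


5.86 MPa


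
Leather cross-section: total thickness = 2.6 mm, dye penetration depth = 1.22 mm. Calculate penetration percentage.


46.9%

Penetration% = 1.22 / 2.6 x 100
Penetration = 46.9%


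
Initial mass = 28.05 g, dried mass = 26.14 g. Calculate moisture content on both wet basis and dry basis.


Moisture lost = 28.05 - 26.14 = 1.91 g
Wet basis MC = 1.91 / 28.05 x 100 = 6.8%
Dry basis MC = 1.91 / 26.14 x 100 = 7.3%


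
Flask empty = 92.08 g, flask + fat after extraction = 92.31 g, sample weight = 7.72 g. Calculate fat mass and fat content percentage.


Fat mass = 92.31 - 92.08 = 0.23 g
Fat% = 0.23 / 7.72 x 100 = 3.0%


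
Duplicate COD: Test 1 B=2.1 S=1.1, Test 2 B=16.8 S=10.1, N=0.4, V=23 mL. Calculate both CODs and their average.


COD1 = 139.1 mg/L
COD2 = 932.2 mg/L
Average = 535.7 mg/L

COD1 = (2.1 - 1.1) x 0.4 x 8000 / 23 = 139.1 mg/L
COD2 = (16.8 - 10.1) x 0.4 x 8000 / 23 = 932.2 mg/L
Average = (139.1 + 932.2) / 2 = 535.7 mg/L


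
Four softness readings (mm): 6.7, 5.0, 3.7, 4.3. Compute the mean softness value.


4.93 mm


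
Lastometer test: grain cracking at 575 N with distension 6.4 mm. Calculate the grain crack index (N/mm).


Grain crack index = force / distension
Index = 575 / 6.4 = 89.8 N/mm


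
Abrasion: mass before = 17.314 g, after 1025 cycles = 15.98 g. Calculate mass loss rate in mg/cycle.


Mass loss = 17.314 - 15.98 = 1.334 g
Rate = 1.334 / 1025 x 1000 = 1.301 mg/cycle


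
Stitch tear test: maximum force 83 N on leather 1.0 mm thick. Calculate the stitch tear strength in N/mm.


83.0 N/mm


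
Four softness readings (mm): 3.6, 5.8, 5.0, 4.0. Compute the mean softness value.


4.60 mm


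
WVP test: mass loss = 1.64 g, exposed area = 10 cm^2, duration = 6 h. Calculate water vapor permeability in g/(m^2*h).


273.33 g/(m^2*h)

WVP = mass_loss / (area x time) x 10000
WVP = 1.64 / (10 x 6) x 10000
WVP = 1.64 / 60 x 10000 = 273.33 g/(m^2*h)


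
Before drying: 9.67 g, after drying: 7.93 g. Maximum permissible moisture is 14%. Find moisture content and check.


MC = (9.67 - 7.93) / 9.67 x 100 = 18.0%
Maximum: 14%
Acceptable: No


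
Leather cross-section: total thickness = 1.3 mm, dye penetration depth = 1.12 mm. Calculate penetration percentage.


86.2%

Penetration% = 1.12 / 1.3 x 100
Penetration = 86.2%


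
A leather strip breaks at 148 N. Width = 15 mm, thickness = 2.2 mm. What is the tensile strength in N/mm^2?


Cross-sectional area = 15 x 2.2 = 33.0 mm^2
Tensile strength = 148 / 33.0 = 4.48 N/mm^2


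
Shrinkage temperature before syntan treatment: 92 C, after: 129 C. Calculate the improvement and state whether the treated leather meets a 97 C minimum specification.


Improvement = 129 - 92 = 37 C
Spec check: 129 C >= 97 C? Yes


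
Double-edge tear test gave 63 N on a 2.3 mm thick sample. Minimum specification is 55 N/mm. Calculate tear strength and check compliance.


Tear strength = 63 / 2.3 = 27.4 N/mm
Required minimum = 55 N/mm
Compliant: No


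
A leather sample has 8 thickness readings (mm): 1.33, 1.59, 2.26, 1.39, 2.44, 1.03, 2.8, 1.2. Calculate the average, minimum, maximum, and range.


Average = 1.76 mm
Min = 1.03 mm
Max = 2.8 mm
Range = 1.77 mm


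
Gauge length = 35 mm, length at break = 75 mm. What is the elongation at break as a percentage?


Extension = 75 - 35 = 40 mm
Elongation = 40 / 35 x 100 = 114.3%


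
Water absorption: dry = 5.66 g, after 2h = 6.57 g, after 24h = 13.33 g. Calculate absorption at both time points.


WA (2h) = (6.57 - 5.66) / 5.66 x 100 = 16.1%
WA (24h) = (13.33 - 5.66) / 5.66 x 100 = 135.5%


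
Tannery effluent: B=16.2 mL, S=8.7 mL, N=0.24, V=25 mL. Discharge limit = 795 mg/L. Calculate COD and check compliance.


COD = (16.2 - 8.7) x 0.24 x 8000 / 25 = 576.0 mg/L
Limit: 795 mg/L
Compliant: Yes


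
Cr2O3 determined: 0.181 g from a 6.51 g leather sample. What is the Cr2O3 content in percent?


Cr2O3% = 0.181 / 6.51 x 100
Cr2O3% = 2.78%


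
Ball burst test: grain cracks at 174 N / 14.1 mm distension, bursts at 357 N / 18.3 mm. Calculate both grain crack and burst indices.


Crack index = 12.3 N/mm
Burst index = 19.5 N/mm


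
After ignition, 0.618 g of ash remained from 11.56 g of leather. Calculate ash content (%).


Ash% = 0.618 / 11.56 x 100
Ash% = 5.35%


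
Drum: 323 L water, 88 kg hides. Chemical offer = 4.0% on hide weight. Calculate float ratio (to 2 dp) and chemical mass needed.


Float ratio = 323 / 88 = 3.67
Chemical = 88 x 4.0 / 100 = 3.52 kg


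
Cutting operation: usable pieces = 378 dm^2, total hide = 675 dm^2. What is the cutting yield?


Yield = usable / total x 100
Yield = 378 / 675 x 100 = 56.0%


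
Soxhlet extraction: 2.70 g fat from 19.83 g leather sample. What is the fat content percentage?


Fat content = 2.70 / 19.83 x 100
Fat = 13.6%


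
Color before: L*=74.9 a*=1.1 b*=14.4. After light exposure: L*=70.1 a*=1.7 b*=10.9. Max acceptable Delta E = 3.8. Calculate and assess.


Delta E = 5.97
Passes: No

dL = -4.8, da = 0.6, db = -3.5
dE = sqrt((-4.8)^2 + (0.6)^2 + (-3.5)^2) = 5.97
Max = 3.8
Passes: No


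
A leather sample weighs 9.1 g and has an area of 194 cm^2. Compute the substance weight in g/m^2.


Substance weight = mass / area x 10000
SW = 9.1 / 194 x 10000
SW = 469.1 g/m^2


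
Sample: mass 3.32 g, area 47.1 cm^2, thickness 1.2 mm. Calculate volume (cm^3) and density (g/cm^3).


Volume = 5.652 cm^3
Density = 0.587 g/cm^3

Thickness in cm = 1.2 / 10 = 0.12 cm
Volume = 47.1 x 0.12 = 5.652 cm^3
Density = 3.32 / 5.652 = 0.587 g/cm^3


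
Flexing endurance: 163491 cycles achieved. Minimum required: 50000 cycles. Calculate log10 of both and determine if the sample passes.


Achieved: log10 = 5.21
Required: log10 = 4.70
Passes: Yes


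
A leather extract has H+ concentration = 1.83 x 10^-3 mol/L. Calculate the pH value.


pH = -log10[H+]
pH = -log10(1.83 x 10^-3) = 2.74


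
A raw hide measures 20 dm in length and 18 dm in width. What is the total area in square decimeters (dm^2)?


360 dm^2

Area = length x width
Area = 20 x 18 = 360 dm^2


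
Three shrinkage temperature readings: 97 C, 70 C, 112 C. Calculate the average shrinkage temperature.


93.0 C

Average = (97 + 70 + 112) / 3
Average = 279 / 3 = 93.0 C


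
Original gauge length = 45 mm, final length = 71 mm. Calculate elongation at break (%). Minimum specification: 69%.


Elongation = 57.8%
Meets spec: No

Extension = 71 - 45 = 26 mm
Elongation = 26 / 45 x 100 = 57.8%
Minimum required: 69%
Meets specification: No


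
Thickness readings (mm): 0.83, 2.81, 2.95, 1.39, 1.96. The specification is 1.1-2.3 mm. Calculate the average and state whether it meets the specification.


Average = 1.99 mm
Within specification: Yes


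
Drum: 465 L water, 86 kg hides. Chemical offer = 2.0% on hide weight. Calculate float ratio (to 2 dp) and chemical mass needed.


Float ratio = 5.41
Chemical needed = 1.72 kg


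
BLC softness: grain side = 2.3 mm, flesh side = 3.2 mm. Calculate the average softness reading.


2.75 mm

Average = (2.3 + 3.2) / 2
Average = 2.75 mm


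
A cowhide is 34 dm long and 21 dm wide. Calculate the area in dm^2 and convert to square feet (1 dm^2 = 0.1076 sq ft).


Area = 34 x 21 = 714 dm^2
Conversion: 714 x 0.1076 = 76.83 sq ft


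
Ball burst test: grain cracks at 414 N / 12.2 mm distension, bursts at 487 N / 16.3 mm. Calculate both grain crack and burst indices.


Crack index = 414 / 12.2 = 33.9 N/mm
Burst index = 487 / 16.3 = 29.9 N/mm


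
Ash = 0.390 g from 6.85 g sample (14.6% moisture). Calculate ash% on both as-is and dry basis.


As-is ash% = 0.390 / 6.85 x 100 = 5.69%
Dry mass = 6.85 x (100 - 14.6) / 100 = 5.8499 g
Dry-basis ash% = 0.390 / 5.8499 x 100 = 6.67%


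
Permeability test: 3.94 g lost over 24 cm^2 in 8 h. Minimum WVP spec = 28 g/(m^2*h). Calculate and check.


WVP = 205.21 g/(m^2*h)
Meets specification: Yes


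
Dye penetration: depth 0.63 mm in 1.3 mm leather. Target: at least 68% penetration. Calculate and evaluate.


Penetration = 0.63 / 1.3 x 100 = 48.5%
Target: 68%
Meets target: No


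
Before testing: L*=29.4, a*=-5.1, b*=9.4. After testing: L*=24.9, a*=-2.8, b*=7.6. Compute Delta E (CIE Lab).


Delta E = 5.36

dL = 24.9 - 29.4 = -4.5
da = -2.8 - (-5.1) = 2.3
db = 7.6 - 9.4 = -1.8
dE = sqrt((-4.5)^2 + (2.3)^2 + (-1.8)^2) = 5.36


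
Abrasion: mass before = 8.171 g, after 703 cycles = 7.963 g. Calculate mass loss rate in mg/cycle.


Mass loss = 8.171 - 7.963 = 0.208 g
Rate = 0.208 / 703 x 1000 = 0.296 mg/cycle


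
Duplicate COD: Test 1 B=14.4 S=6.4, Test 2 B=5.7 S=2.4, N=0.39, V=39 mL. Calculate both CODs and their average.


COD1 = 640.0 mg/L
COD2 = 264.0 mg/L
Average = 452.0 mg/L

COD1 = (14.4 - 6.4) x 0.39 x 8000 / 39 = 640.0 mg/L
COD2 = (5.7 - 2.4) x 0.39 x 8000 / 39 = 264.0 mg/L
Average = (640.0 + 264.0) / 2 = 452.0 mg/L


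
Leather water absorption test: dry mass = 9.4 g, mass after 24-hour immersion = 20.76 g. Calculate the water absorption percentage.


120.9%

Water absorbed = 20.76 - 9.4 = 11.36 g
WA% = 11.36 / 9.4 x 100 = 120.9%


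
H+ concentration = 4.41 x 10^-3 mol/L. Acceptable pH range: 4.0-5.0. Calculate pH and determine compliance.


pH = 2.36
Compliant: No

pH = -log10(4.41 x 10^-3) = 2.36
Range: 4.0 to 5.0
Compliant: No


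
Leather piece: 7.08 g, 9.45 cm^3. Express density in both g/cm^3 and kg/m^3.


Density = 7.08 / 9.45 = 0.749 g/cm^3
Convert: 0.749 x 1000 = 749 kg/m^3


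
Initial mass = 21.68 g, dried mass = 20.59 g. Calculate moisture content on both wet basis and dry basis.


Wet basis = 5.0%
Dry basis = 5.3%

Moisture lost = 21.68 - 20.59 = 1.09 g
Wet basis MC = 1.09 / 21.68 x 100 = 5.0%
Dry basis MC = 1.09 / 20.59 x 100 = 5.3%


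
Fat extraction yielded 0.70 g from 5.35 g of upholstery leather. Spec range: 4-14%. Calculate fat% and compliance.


Fat% = 0.70 / 5.35 x 100 = 13.1%
Spec range: 4-14%
Compliant: Yes


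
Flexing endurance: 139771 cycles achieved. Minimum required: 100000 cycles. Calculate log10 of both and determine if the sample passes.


Achieved: log10 = 5.15
Required: log10 = 5.00
Passes: Yes

log10(139771) = 5.15
log10(100000) = 5.00
Passes: Yes


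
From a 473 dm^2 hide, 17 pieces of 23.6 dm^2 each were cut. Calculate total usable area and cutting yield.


Total usable = 17 x 23.6 = 401.2 dm^2
Yield = 401.2 / 473 x 100 = 84.8%


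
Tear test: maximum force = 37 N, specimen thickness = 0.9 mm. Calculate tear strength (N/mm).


Tear strength = force / thickness
Tear = 37 / 0.9 = 41.1 N/mm


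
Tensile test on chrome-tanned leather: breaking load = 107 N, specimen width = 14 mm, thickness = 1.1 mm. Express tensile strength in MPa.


6.95 MPa


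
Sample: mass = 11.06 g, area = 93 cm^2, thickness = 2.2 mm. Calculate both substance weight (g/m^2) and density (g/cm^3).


SW = 11.06 / 93 x 10000 = 1189.2 g/m^2
Volume = 93 x 2.2 / 10 = 20.46 cm^3
Density = 11.06 / 20.46 = 0.541 g/cm^3


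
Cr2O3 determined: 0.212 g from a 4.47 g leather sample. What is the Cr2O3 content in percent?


Cr2O3% = 0.212 / 4.47 x 100
Cr2O3% = 4.74%


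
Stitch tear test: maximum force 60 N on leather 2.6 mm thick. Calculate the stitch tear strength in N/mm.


Stitch tear strength = force / thickness
STS = 60 / 2.6 = 23.1 N/mm


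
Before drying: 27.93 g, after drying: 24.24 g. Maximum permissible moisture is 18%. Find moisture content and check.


MC = (27.93 - 24.24) / 27.93 x 100 = 13.2%
Maximum: 18%
Acceptable: Yes


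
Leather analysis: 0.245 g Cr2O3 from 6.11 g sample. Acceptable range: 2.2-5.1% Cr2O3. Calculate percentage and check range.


Cr2O3 = 4.01%
Within range: Yes


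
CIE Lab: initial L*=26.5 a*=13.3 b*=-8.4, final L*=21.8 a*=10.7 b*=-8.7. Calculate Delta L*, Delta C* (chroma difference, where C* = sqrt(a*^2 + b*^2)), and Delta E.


Delta L* = -4.7
Delta C* = -1.94
Delta E = 5.38

Delta L* = 21.8 - 26.5 = -4.7
C1* = sqrt((13.3)^2 + (-8.4)^2) = 15.731
C2* = sqrt((10.7)^2 + (-8.7)^2) = 13.791
Delta C* = 13.791 - 15.731 = -1.94
Delta E = sqrt((-4.7)^2 + (-2.6)^2 + (-0.3)^2) = 5.38


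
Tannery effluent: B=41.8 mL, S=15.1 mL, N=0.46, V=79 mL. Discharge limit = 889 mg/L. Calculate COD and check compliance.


COD = (41.8 - 15.1) x 0.46 x 8000 / 79 = 1243.7 mg/L
Limit: 889 mg/L
Compliant: No


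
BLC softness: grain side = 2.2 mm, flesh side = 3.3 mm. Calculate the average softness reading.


Average = (2.2 + 3.3) / 2
Average = 2.75 mm


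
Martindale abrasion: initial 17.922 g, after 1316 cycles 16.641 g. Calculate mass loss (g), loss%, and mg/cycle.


Loss = 17.922 - 16.641 = 1.281 g
Loss% = 1.281 / 17.922 x 100 = 7.15%
Rate = 1.281 / 1316 x 1000 = 0.973 mg/cycle


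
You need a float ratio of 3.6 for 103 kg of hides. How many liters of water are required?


370.8 L

Water = hide weight x target ratio
Water = 103 x 3.6 = 370.8 L


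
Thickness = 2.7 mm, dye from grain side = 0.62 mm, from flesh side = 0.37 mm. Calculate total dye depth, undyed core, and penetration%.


Total dyed = 0.62 + 0.37 = 0.99 mm
Undyed core = 2.7 - 0.99 = 1.71 mm
Penetration = 0.99 / 2.7 x 100 = 36.7%


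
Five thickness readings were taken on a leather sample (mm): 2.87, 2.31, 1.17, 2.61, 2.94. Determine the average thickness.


Sum = 2.87 + 2.31 + 1.17 + 2.61 + 2.94 = 11.90
Average = 11.90 / 5 = 2.38 mm


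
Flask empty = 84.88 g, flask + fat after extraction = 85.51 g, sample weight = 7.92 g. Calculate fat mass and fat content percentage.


Fat mass = 0.63 g
Fat content = 8.0%

Fat mass = 85.51 - 84.88 = 0.63 g
Fat% = 0.63 / 7.92 x 100 = 8.0%


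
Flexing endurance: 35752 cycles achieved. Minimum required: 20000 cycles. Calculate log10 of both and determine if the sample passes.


Achieved: log10 = 4.55
Required: log10 = 4.30
Passes: Yes

log10(35752) = 4.55
log10(20000) = 4.30
Passes: Yes


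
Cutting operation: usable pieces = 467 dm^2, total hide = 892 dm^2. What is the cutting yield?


52.4%


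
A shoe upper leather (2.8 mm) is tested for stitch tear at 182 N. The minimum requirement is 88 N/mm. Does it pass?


STS = 65.0 N/mm
Passes: No


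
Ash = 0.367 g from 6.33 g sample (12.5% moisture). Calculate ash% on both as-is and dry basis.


As-is ash% = 0.367 / 6.33 x 100 = 5.80%
Dry mass = 6.33 x (100 - 12.5) / 100 = 5.53875 g
Dry-basis ash% = 0.367 / 5.53875 x 100 = 6.63%


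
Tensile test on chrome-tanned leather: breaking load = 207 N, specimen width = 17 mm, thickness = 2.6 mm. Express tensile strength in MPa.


Cross-section = 17 x 2.6 = 44.2 mm^2
TS = 207 / 44.2 = 4.68 MPa
(1 N/mm^2 = 1 MPa)


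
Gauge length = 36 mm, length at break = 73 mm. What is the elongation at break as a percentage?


Extension = 73 - 36 = 37 mm
Elongation = 37 / 36 x 100 = 102.8%


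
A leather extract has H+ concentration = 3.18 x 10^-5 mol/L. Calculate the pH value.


pH = 4.50

pH = -log10[H+]
pH = -log10(3.18 x 10^-5) = 4.50


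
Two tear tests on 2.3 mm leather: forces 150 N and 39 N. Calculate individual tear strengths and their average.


Tear 1 = 65.2 N/mm
Tear 2 = 17.0 N/mm
Average = 41.1 N/mm


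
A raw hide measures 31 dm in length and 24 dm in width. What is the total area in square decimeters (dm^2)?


744 dm^2


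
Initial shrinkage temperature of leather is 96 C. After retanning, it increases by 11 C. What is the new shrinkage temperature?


New Ts = 96 + 11 = 107 C


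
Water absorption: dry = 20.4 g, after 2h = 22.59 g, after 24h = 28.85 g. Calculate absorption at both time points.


2h absorption = 10.7%
24h absorption = 41.4%

WA (2h) = (22.59 - 20.4) / 20.4 x 100 = 10.7%
WA (24h) = (28.85 - 20.4) / 20.4 x 100 = 41.4%


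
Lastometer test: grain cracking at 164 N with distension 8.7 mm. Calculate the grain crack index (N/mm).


Grain crack index = force / distension
Index = 164 / 8.7 = 18.9 N/mm


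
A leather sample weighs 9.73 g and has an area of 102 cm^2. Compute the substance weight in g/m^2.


Substance weight = mass / area x 10000
SW = 9.73 / 102 x 10000
SW = 953.9 g/m^2


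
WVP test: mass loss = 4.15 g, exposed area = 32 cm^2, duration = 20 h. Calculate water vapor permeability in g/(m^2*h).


64.84 g/(m^2*h)

WVP = mass_loss / (area x time) x 10000
WVP = 4.15 / (32 x 20) x 10000
WVP = 4.15 / 640 x 10000 = 64.84 g/(m^2*h)


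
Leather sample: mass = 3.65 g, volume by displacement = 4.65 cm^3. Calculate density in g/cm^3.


Density = mass / volume
Density = 3.65 / 4.65 = 0.785 g/cm^3


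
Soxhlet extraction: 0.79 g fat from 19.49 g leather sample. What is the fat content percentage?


4.1%

Fat content = 0.79 / 19.49 x 100
Fat = 4.1%


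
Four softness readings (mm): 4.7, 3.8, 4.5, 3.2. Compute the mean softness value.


4.05 mm

Sum = 4.7 + 3.8 + 4.5 + 3.2
Mean = 16.2 / 4 = 4.05 mm


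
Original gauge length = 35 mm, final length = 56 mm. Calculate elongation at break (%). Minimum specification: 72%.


Extension = 56 - 35 = 21 mm
Elongation = 21 / 35 x 100 = 60.0%
Minimum required: 72%
Meets specification: No


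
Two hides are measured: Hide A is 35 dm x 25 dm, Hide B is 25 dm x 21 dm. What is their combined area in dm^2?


Hide A area = 35 x 25 = 875 dm^2
Hide B area = 25 x 21 = 525 dm^2
Total = 875 + 525 = 1400 dm^2


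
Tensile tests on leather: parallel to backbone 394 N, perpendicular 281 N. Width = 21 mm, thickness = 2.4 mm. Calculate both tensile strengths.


Parallel = 7.82 N/mm^2
Perpendicular = 5.58 N/mm^2

Area = 21 x 2.4 = 50.4 mm^2
TS (parallel) = 394 / 50.4 = 7.82 N/mm^2
TS (perpendicular) = 281 / 50.4 = 5.58 N/mm^2


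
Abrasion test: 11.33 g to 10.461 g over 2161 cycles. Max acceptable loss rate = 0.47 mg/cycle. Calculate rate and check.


Rate = 0.402 mg/cycle
Passes: Yes

Loss = 11.33 - 10.461 = 0.869 g
Rate = 0.869 g / 2161 cycles x 1000 = 0.402 mg/cycle
Max = 0.47 mg/cycle
Passes: Yes


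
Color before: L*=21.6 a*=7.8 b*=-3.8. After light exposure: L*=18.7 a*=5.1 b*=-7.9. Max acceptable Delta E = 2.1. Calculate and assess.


Delta E = 5.70
Passes: No

dL = -2.9, da = -2.7, db = -4.1
dE = sqrt((-2.9)^2 + (-2.7)^2 + (-4.1)^2) = 5.70
Max = 2.1
Passes: No


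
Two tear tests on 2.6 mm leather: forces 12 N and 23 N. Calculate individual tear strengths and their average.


Tear 1 = 12 / 2.6 = 4.6 N/mm
Tear 2 = 23 / 2.6 = 8.8 N/mm
Average = (4.6 + 8.8) / 2 = 6.7 N/mm


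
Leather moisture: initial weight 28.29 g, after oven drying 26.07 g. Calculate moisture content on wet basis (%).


7.8%

Moisture = 28.29 - 26.07 = 2.22 g
MC = 2.22 / 28.29 x 100 = 7.8%


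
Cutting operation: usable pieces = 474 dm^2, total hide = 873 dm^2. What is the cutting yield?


54.3%

Yield = usable / total x 100
Yield = 474 / 873 x 100 = 54.3%


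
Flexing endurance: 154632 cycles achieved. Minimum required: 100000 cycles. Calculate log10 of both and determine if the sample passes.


log10(154632) = 5.19
log10(100000) = 5.00
Passes: Yes


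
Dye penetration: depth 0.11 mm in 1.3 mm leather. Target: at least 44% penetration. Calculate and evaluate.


Penetration = 0.11 / 1.3 x 100 = 8.5%
Target: 44%
Meets target: No


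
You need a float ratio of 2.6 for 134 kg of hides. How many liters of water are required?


348.4 L


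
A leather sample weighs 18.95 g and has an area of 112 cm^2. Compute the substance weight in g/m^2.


1692.0 g/m^2


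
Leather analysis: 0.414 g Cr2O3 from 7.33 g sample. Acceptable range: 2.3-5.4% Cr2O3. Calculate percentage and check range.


Cr2O3% = 0.414 / 7.33 x 100 = 5.65%
Acceptable range: 2.3 to 5.4%
Within range: No


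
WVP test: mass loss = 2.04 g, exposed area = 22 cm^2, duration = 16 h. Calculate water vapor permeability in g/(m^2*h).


57.95 g/(m^2*h)


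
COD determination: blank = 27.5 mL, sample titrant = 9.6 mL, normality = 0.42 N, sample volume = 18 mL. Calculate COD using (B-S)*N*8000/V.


COD = (27.5 - 9.6) x 0.42 x 8000 / 18
COD = 17.9 x 0.42 x 8000 / 18
COD = 3341.3 mg/L


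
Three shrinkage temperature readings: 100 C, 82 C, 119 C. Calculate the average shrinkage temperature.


Average = (100 + 82 + 119) / 3
Average = 301 / 3 = 100.3 C


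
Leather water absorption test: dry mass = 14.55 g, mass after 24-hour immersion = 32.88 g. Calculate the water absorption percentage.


Water absorbed = 32.88 - 14.55 = 18.33 g
WA% = 18.33 / 14.55 x 100 = 126.0%


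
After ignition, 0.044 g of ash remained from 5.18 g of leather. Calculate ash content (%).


Ash% = 0.044 / 5.18 x 100
Ash% = 0.85%


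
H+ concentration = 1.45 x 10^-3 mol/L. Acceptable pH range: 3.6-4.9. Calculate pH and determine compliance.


pH = 2.84
Compliant: No

pH = -log10(1.45 x 10^-3) = 2.84
Range: 3.6 to 4.9
Compliant: No


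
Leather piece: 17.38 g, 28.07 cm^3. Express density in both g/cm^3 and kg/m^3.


0.619 g/cm^3
619 kg/m^3

Density = 17.38 / 28.07 = 0.619 g/cm^3
Convert: 0.619 x 1000 = 619 kg/m^3


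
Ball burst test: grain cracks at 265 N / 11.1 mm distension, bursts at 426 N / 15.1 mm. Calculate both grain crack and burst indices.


Crack index = 265 / 11.1 = 23.9 N/mm
Burst index = 426 / 15.1 = 28.2 N/mm


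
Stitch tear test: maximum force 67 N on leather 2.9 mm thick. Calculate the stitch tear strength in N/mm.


Stitch tear strength = force / thickness
STS = 67 / 2.9 = 23.1 N/mm


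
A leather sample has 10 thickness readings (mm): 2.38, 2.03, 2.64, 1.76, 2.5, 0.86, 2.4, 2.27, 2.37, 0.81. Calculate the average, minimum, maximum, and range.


Average = 2.00 mm
Min = 0.81 mm
Max = 2.64 mm
Range = 1.83 mm

Sum = 20.02
Average = 20.02 / 10 = 2.00 mm
Minimum = 0.81 mm
Maximum = 2.64 mm
Range = 2.64 - 0.81 = 1.83 mm


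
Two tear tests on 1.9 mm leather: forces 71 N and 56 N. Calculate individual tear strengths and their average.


Tear 1 = 71 / 1.9 = 37.4 N/mm
Tear 2 = 56 / 1.9 = 29.5 N/mm
Average = (37.4 + 29.5) / 2 = 33.5 N/mm


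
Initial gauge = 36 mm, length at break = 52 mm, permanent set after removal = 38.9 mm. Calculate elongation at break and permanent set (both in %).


Elongation at break = (52 - 36) / 36 x 100 = 44.4%
Permanent set = (38.9 - 36) / 36 x 100 = 8.1%


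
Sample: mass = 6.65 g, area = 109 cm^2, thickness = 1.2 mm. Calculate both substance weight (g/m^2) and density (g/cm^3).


SW = 6.65 / 109 x 10000 = 610.1 g/m^2
Volume = 109 x 1.2 / 10 = 13.08 cm^3
Density = 6.65 / 13.08 = 0.508 g/cm^3


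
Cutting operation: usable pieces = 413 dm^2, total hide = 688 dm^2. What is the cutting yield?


Yield = usable / total x 100
Yield = 413 / 688 x 100 = 60.0%


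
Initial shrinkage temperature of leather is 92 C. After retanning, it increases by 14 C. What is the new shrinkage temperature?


New Ts = 92 + 14 = 106 C


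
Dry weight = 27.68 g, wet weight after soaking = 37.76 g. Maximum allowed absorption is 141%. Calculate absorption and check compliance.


WA = (37.76 - 27.68) / 27.68 x 100 = 36.4%
Maximum allowed: 141%
Compliant: Yes


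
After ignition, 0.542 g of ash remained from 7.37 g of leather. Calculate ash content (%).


Ash% = 0.542 / 7.37 x 100
Ash% = 7.35%


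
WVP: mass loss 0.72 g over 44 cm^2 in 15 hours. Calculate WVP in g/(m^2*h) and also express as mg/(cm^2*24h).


WVP = 0.72 / (44 x 15) x 10000 = 10.91 g/(m^2*h)
Mass loss in mg = 0.72 x 1000 = 720 mg
Per cm^2 per 24h in mg: 720 x 24 / (44 x 15) = 17280 / 660 = 26.18 mg/(cm^2*24h)


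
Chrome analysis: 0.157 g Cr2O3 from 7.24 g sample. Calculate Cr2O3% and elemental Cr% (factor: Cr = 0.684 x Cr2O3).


Cr2O3% = 0.157 / 7.24 x 100 = 2.17%
Cr% = 2.17 x 0.684 = 1.48%


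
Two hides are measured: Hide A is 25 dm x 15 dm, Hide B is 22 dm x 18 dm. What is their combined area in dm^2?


771 dm^2


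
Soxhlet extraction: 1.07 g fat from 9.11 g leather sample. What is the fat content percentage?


11.7%

Fat content = 1.07 / 9.11 x 100
Fat = 11.7%


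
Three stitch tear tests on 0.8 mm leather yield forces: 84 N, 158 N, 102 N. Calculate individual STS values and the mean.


STS1 = 84 / 0.8 = 105.0 N/mm
STS2 = 158 / 0.8 = 197.5 N/mm
STS3 = 102 / 0.8 = 127.5 N/mm
Mean = (105.0 + 197.5 + 127.5) / 3 = 143.3 N/mm


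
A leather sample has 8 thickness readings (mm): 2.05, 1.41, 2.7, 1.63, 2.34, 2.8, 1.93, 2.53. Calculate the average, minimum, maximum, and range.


Sum = 17.39
Average = 17.39 / 8 = 2.17 mm
Minimum = 1.41 mm
Maximum = 2.8 mm
Range = 2.8 - 1.41 = 1.39 mm


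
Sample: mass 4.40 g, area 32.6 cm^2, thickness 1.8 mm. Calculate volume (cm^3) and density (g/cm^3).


Volume = 5.868 cm^3
Density = 0.750 g/cm^3


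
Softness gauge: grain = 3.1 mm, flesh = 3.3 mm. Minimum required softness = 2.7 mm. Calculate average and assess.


Average = (3.1 + 3.3) / 2 = 3.20 mm
Minimum = 2.7 mm
Meets requirement: Yes


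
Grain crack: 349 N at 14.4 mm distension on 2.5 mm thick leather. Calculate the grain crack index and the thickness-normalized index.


Crack index = 349 / 14.4 = 24.2 N/mm
Normalized = 24.2 / 2.5 = 9.7 N/mm per mm


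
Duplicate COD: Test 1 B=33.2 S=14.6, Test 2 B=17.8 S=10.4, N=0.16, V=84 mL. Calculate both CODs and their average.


COD1 = (33.2 - 14.6) x 0.16 x 8000 / 84 = 283.4 mg/L
COD2 = (17.8 - 10.4) x 0.16 x 8000 / 84 = 112.8 mg/L
Average = (283.4 + 112.8) / 2 = 198.1 mg/L


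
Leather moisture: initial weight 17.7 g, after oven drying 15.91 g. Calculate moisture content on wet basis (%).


Moisture = 17.7 - 15.91 = 1.79 g
MC = 1.79 / 17.7 x 100 = 10.1%


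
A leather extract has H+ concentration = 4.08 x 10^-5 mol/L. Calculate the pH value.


pH = -log10[H+]
pH = -log10(4.08 x 10^-5) = 4.39


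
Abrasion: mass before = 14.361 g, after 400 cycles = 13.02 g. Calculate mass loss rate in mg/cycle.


Mass loss = 14.361 - 13.02 = 1.341 g
Rate = 1.341 / 400 x 1000 = 3.353 mg/cycle


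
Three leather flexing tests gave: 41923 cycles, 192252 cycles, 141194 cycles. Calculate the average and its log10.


Average = (41923 + 192252 + 141194) / 3 = 125123 cycles
log10(125123) = 5.10


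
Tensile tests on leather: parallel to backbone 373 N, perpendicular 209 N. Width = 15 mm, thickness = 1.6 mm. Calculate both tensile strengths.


Area = 15 x 1.6 = 24.0 mm^2
TS (parallel) = 373 / 24.0 = 15.54 N/mm^2
TS (perpendicular) = 209 / 24.0 = 8.71 N/mm^2


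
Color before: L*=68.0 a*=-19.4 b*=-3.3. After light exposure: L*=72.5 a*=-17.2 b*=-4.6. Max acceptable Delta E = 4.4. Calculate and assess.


dL = 4.5, da = 2.2, db = -1.3
dE = sqrt((4.5)^2 + (2.2)^2 + (-1.3)^2) = 5.17
Max = 4.4
Passes: No


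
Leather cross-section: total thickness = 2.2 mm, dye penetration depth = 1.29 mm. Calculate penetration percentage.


58.6%

Penetration% = 1.29 / 2.2 x 100
Penetration = 58.6%


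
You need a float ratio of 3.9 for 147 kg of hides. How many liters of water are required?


Water = hide weight x target ratio
Water = 147 x 3.9 = 573.3 L


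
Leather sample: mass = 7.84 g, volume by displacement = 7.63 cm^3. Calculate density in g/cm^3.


1.028 g/cm^3

Density = mass / volume
Density = 7.84 / 7.63 = 1.028 g/cm^3


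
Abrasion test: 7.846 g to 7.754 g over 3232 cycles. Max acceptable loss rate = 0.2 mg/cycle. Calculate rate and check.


Rate = 0.028 mg/cycle
Passes: Yes


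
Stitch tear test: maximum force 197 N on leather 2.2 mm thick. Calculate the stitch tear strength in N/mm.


89.5 N/mm

Stitch tear strength = force / thickness
STS = 197 / 2.2 = 89.5 N/mm


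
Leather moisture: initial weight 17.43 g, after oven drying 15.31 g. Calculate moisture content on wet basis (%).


Moisture = 17.43 - 15.31 = 2.12 g
MC = 2.12 / 17.43 x 100 = 12.2%


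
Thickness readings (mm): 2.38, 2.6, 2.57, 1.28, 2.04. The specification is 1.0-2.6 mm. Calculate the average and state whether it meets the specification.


Sum = 10.87
Average = 10.87 / 5 = 2.17 mm
Specification range: 1.0 to 2.6 mm
Within spec: Yes


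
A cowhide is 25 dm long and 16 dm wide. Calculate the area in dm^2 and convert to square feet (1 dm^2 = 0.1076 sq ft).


Area = 25 x 16 = 400 dm^2
Conversion: 400 x 0.1076 = 43.04 sq ft


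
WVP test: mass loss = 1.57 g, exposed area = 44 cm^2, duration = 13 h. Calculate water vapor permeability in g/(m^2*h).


WVP = mass_loss / (area x time) x 10000
WVP = 1.57 / (44 x 13) x 10000
WVP = 1.57 / 572 x 10000 = 27.45 g/(m^2*h)


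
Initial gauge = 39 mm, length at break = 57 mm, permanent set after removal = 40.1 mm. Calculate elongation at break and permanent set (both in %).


Elongation at break = (57 - 39) / 39 x 100 = 46.2%
Permanent set = (40.1 - 39) / 39 x 100 = 2.8%


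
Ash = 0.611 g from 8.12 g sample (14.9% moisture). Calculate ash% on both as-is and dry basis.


As-is ash% = 0.611 / 8.12 x 100 = 7.52%
Dry mass = 8.12 x (100 - 14.9) / 100 = 6.91012 g
Dry-basis ash% = 0.611 / 6.91012 x 100 = 8.84%


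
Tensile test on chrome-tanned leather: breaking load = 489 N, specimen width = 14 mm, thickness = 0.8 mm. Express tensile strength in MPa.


43.66 MPa

Cross-section = 14 x 0.8 = 11.2 mm^2
TS = 489 / 11.2 = 43.66 MPa
(1 N/mm^2 = 1 MPa)


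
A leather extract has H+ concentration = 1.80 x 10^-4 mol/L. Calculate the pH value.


pH = 3.74

pH = -log10[H+]
pH = -log10(1.80 x 10^-4) = 3.74


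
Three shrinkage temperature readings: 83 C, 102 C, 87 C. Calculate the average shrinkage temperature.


90.7 C

Average = (83 + 102 + 87) / 3
Average = 272 / 3 = 90.7 C


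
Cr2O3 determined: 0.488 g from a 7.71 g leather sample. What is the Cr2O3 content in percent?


Cr2O3% = 0.488 / 7.71 x 100
Cr2O3% = 6.33%


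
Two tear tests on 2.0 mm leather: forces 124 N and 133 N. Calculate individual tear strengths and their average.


Tear 1 = 124 / 2.0 = 62.0 N/mm
Tear 2 = 133 / 2.0 = 66.5 N/mm
Average = (62.0 + 66.5) / 2 = 64.3 N/mm


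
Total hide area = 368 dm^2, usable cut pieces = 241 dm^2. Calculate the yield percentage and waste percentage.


Yield = 65.5%
Waste = 34.5%

Yield = 241 / 368 x 100 = 65.5%
Waste = 368 - 241 = 127 dm^2
Waste% = 100 - 65.5 = 34.5%


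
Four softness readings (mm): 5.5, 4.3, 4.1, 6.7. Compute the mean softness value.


Sum = 5.5 + 4.3 + 4.1 + 6.7
Mean = 20.6 / 4 = 5.15 mm


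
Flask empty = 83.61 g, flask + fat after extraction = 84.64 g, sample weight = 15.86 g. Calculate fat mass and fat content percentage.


Fat mass = 84.64 - 83.61 = 1.03 g
Fat% = 1.03 / 15.86 x 100 = 6.5%


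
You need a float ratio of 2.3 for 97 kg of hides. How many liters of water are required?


223.1 L


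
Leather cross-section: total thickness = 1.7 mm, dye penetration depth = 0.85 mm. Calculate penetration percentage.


Penetration% = 0.85 / 1.7 x 100
Penetration = 50.0%


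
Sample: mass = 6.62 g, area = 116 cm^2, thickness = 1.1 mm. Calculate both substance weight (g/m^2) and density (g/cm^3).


SW = 6.62 / 116 x 10000 = 570.7 g/m^2
Volume = 116 x 1.1 / 10 = 12.76 cm^3
Density = 6.62 / 12.76 = 0.519 g/cm^3


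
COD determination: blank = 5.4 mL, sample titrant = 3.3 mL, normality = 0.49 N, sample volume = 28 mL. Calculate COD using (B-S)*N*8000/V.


COD = (5.4 - 3.3) x 0.49 x 8000 / 28
COD = 2.1 x 0.49 x 8000 / 28
COD = 294.0 mg/L


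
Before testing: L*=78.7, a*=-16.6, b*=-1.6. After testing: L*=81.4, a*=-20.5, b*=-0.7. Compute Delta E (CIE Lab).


Delta E = 4.83

dL = 81.4 - 78.7 = 2.7
da = -20.5 - (-16.6) = -3.9
db = -0.7 - (-1.6) = 0.9
dE = sqrt((2.7)^2 + (-3.9)^2 + (0.9)^2) = 4.83


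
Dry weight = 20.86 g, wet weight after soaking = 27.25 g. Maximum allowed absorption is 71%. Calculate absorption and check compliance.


Absorption = 30.6%
Compliant: Yes


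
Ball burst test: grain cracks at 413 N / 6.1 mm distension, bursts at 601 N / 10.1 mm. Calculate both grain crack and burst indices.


Crack index = 67.7 N/mm
Burst index = 59.5 N/mm

Crack index = 413 / 6.1 = 67.7 N/mm
Burst index = 601 / 10.1 = 59.5 N/mm


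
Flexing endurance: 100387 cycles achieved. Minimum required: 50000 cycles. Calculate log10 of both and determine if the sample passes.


log10(100387) = 5.00
log10(50000) = 4.70
Passes: Yes


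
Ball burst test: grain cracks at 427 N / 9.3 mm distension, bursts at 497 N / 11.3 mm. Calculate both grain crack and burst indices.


Crack index = 45.9 N/mm
Burst index = 44.0 N/mm


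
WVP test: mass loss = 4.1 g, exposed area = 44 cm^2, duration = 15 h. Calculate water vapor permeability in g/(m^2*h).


WVP = mass_loss / (area x time) x 10000
WVP = 4.1 / (44 x 15) x 10000
WVP = 4.1 / 660 x 10000 = 62.12 g/(m^2*h)


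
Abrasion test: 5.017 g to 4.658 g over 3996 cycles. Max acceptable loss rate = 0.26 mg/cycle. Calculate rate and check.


Rate = 0.090 mg/cycle
Passes: Yes

Loss = 5.017 - 4.658 = 0.359 g
Rate = 0.359 g / 3996 cycles x 1000 = 0.090 mg/cycle
Max = 0.26 mg/cycle
Passes: Yes


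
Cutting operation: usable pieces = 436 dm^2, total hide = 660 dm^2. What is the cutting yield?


Yield = usable / total x 100
Yield = 436 / 660 x 100 = 66.1%


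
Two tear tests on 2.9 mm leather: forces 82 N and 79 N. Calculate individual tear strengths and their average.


Tear 1 = 28.3 N/mm
Tear 2 = 27.2 N/mm
Average = 27.8 N/mm


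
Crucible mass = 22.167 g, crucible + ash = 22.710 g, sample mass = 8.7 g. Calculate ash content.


Ash mass = 22.710 - 22.167 = 0.543 g
Ash% = 0.543 / 8.7 x 100 = 6.24%


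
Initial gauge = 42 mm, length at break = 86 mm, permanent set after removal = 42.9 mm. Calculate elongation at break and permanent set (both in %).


Elongation at break = 104.8%
Permanent set = 2.1%
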